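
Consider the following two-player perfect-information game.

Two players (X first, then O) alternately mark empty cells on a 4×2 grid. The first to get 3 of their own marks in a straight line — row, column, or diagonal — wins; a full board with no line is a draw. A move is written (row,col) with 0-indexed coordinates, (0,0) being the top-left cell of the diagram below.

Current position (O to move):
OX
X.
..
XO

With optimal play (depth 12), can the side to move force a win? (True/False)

p1 O@[OX/X./../XO]: (1,1)[OX/XO/../XO]-1 (2,0)[OX/X./O./XO]+0* (2,1)[OX/X./.O/XO]-1
p2 X@[OX/X./O./XO]: (1,1)[OX/XX/O./XO]+0* (2,1)[OX/X./OX/XO]+0
p3 O@[OX/XX/O./XO]: (2,1)[OX/XX/OO/XO]+0*
p4 X@[OX/XX/OO/XO] terminal +0; root [OX/X./../XO] d12

O winning at [OX/X./../XO]: False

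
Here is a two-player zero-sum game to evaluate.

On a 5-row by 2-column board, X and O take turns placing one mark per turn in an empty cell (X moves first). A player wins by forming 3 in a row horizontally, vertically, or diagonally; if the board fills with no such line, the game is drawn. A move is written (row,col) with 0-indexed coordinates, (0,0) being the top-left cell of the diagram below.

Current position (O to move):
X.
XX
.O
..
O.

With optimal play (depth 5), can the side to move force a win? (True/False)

ply 1, O at X./XX/.O/../O. | (0,1)=-1→XO/XX/.O/../O.; (2,0)=+0→X./XX/OO/../O.*; (3,0)=-1→X./XX/.O/O./O.; (3,1)=-1→X./XX/.O/.O/O.; (4,1)=-1→X./XX/.O/../OO
ply 2, X at X./XX/OO/../O. | (0,1)=-1→XX/XX/OO/../O.; (3,0)=+0→X./XX/OO/X./O.*; (3,1)=-1→X./XX/OO/.X/O.; (4,1)=-1→X./XX/OO/../OX
ply 3, O at X./XX/OO/X./O. | (0,1)=+0→XO/XX/OO/X./O.*; (3,1)=+0→X./XX/OO/XO/O.; (4,1)=+0→X./XX/OO/X./OO
ply 4, X at XO/XX/OO/X./O. | (3,1)=+0→XO/XX/OO/XX/O.*; (4,1)=+0→XO/XX/OO/X./OX
ply 5, O at XO/XX/OO/XX/O. | (4,1)=+0→XO/XX/OO/XX/OO*
ply 6: XO/XX/OO/XX/OO is terminal +0 (X); from X./XX/.O/../O. depth 5

O winning at [X./XX/.O/../O.]: False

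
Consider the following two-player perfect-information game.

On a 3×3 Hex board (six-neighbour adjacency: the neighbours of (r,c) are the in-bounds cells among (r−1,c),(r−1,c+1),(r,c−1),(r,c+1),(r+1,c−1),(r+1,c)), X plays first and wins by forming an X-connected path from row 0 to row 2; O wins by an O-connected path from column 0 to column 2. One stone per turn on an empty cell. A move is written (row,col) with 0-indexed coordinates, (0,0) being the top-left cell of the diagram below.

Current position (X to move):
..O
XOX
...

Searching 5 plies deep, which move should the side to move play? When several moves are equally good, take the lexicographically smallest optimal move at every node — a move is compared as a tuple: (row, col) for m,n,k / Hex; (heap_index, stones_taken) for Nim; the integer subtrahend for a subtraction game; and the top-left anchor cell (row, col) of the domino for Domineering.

X's best at [..O/XOX/...]: (2,0)

ply 1, X at ..O/XOX/... | (0,0)=-1→X.O/XOX/...; (0,1)=-1→.XO/XOX/...; (2,0)=+1→..O/XOX/X..*; (2,1)=-1→..O/XOX/.X.; (2,2)=-1→..O/XOX/..X
ply 2, O at ..O/XOX/X.. | (0,0)=-1→O.O/XOX/X..*; (0,1)=-1→.OO/XOX/X..; (2,1)=-1→..O/XOX/XO.; (2,2)=-1→..O/XOX/X.O
ply 3, X at O.O/XOX/X.. | (0,1)=+1→OXO/XOX/X..*; (2,1)=-1→O.O/XOX/XX.; (2,2)=-1→O.O/XOX/X.X
ply 4: OXO/XOX/X.. is terminal -1 (O); from ..O/XOX/... depth 5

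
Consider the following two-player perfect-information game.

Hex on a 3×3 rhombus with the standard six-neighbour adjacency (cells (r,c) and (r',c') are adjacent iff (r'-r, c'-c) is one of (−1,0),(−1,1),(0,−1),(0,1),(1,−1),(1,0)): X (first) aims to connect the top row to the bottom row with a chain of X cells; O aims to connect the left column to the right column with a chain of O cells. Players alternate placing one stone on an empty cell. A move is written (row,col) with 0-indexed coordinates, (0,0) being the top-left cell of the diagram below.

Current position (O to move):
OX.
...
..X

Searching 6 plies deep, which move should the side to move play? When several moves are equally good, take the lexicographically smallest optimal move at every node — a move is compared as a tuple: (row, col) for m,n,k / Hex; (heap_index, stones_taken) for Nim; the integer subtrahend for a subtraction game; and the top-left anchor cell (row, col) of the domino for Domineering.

[OX./.../..X] O move#1: (0,2):-1/OXO/.../..X, (1,0):-1/OX./O../..X, (1,1):+1/OX./.O./..X*, (1,2):-1/OX./..O/..X, (2,0):-1/OX./.../O.X, (2,1):-1/OX./.../.OX
[OX./.O./..X] X move#2: (0,2):-1/OXX/.O./..X*, (1,0):-1/OX./XO./..X, (1,2):-1/OX./.OX/..X, (2,0):-1/OX./.O./X.X, (2,1):-1/OX./.O./.XX
[OXX/.O./..X] O move#3: (1,0):-1/OXX/OO./..X, (1,2):+1/OXX/.OO/..X*, (2,0):-1/OXX/.O./O.X, (2,1):-1/OXX/.O./.OX
[OXX/.OO/..X] X move#4: (1,0):-1/OXX/XOO/..X*, (2,0):-1/OXX/.OO/X.X, (2,1):-1/OXX/.OO/.XX
[OXX/XOO/..X] O move#5: (2,0):+1/OXX/XOO/O.X*, (2,1):-1/OXX/XOO/.OX
[OXX/XOO/O.X] end (terminal -1, X#6); searched OX./.../..X to 6

O's best at [OX./.../..X]: (1,1)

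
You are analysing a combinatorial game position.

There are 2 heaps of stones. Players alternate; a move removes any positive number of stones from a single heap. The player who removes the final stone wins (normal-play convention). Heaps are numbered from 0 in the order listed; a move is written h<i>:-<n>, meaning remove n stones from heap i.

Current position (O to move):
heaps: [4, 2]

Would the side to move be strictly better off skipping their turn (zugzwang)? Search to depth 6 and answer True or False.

p1 O@[(4,2)]: h0:-1[(3,2)]-1 h0:-2[(2,2)]+1* h0:-3[(1,2)]-1 h0:-4[(0,2)]-1 h1:-1[(4,1)]-1 h1:-2[(4,0)]-1
p2 X@[(2,2)]: h0:-1[(1,2)]-1* h0:-2[(0,2)]-1 h1:-1[(2,1)]-1 h1:-2[(2,0)]-1
p3 O@[(1,2)]: h0:-1[(0,2)]-1 h1:-1[(1,1)]+1* h1:-2[(1,0)]-1
p4 X@[(1,1)]: h0:-1[(0,1)]-1* h1:-1[(1,0)]-1
p5 O@[(0,1)]: h1:-1[(0,0)]+1*
p6 X@[(0,0)] terminal -1; root [(4,2)] d6
if O skipped the turn, X would face:
~ p1 X@[(4,2)]: h0:-1[(3,2)]-1 h0:-2[(2,2)]+1* h0:-3[(1,2)]-1 h0:-4[(0,2)]-1 h1:-1[(4,1)]-1 h1:-2[(4,0)]-1
~ p2 O@[(2,2)]: h0:-1[(1,2)]-1* h0:-2[(0,2)]-1 h1:-1[(2,1)]-1 h1:-2[(2,0)]-1
~ p3 X@[(1,2)]: h0:-1[(0,2)]-1 h1:-1[(1,1)]+1* h1:-2[(1,0)]-1
~ p4 O@[(1,1)]: h0:-1[(0,1)]-1* h1:-1[(1,0)]-1
~ p5 X@[(0,1)]: h1:-1[(0,0)]+1*
~ p6 O@[(0,0)] terminal -1; root [(4,2)] d6
compare (O): move=+1 vs pass=-1

zugzwang((4,2), O) = False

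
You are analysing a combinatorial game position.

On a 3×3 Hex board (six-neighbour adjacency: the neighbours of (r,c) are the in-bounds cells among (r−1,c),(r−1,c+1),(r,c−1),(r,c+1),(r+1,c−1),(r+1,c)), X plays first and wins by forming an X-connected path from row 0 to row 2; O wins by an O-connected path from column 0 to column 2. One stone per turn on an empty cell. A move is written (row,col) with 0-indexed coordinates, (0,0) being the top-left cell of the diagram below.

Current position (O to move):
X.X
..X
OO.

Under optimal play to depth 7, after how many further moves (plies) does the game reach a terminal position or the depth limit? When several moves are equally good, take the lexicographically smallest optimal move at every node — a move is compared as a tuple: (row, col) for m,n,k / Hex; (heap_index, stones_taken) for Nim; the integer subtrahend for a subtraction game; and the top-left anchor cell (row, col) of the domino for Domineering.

[X.X/..X/OO.] O move#1: (0,1):-1/XOX/..X/OO., (1,0):-1/X.X/O.X/OO., (1,1):-1/X.X/.OX/OO., (2,2):+1/X.X/..X/OOO*
[X.X/..X/OOO] end (terminal -1, X#2); searched X.X/..X/OO. to 7

PV length from [X.X/..X/OO.]: 1 ply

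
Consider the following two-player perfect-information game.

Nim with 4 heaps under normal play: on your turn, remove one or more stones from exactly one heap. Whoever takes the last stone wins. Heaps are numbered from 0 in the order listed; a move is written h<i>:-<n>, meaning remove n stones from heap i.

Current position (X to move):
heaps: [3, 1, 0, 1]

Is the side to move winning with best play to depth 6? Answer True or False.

X winning at [(3,1,0,1)]: True

p1 X@[(3,1,0,1)]: h0:-1[(2,1,0,1)]-1 h0:-2[(1,1,0,1)]-1 h0:-3[(0,1,0,1)]+1* h1:-1[(3,0,0,1)]-1 h3:-1[(3,1,0,0)]-1
p2 O@[(0,1,0,1)]: h1:-1[(0,0,0,1)]-1* h3:-1[(0,1,0,0)]-1
p3 X@[(0,0,0,1)]: h3:-1[(0,0,0,0)]+1*
p4 O@[(0,0,0,0)] terminal -1; root [(3,1,0,1)] d6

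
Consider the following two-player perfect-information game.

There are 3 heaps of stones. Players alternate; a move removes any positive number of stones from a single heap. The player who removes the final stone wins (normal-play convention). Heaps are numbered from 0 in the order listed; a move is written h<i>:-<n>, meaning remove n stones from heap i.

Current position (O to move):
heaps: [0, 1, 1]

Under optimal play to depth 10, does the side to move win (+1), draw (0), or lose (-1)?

value((0,1,1), O) = -1

[(0,1,1)] O move#1: h1:-1:-1/(0,0,1)*, h2:-1:-1/(0,1,0)
[(0,0,1)] X move#2: h2:-1:+1/(0,0,0)*
[(0,0,0)] end (terminal -1, O#3); searched (0,1,1) to 10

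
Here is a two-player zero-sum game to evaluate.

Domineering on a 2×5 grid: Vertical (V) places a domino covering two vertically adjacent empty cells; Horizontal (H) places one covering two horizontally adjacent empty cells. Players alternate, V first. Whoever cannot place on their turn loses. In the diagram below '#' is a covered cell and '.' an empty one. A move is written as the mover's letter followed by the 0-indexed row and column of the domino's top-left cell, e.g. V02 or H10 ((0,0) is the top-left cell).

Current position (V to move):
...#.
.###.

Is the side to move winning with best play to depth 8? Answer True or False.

V winning at [...#./.###.]: True

p1 V@[...#./.###.]: V00[#..#./####.]+1* V04[...##/.####]-1
p2 H@[#..#./####.]: H01[####./####.]-1*
p3 V@[####./####.]: V04[#####/#####]+1*
p4 H@[#####/#####] terminal -1; root [...#./.###.] d8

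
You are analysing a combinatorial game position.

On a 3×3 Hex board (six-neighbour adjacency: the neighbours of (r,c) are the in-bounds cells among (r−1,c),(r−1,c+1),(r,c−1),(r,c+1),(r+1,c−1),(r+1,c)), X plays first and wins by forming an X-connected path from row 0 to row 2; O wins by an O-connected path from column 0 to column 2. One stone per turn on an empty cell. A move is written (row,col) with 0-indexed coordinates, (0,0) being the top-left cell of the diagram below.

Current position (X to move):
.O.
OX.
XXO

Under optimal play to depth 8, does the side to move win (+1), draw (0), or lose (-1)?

p1 X@[.O./OX./XXO]: (0,0)[XO./OX./XXO]-1 (0,2)[.OX/OX./XXO]+1* (1,2)[.O./OXX/XXO]-1
p2 O@[.OX/OX./XXO] terminal -1; root [.O./OX./XXO] d8

value(.O./OX./XXO, X) = +1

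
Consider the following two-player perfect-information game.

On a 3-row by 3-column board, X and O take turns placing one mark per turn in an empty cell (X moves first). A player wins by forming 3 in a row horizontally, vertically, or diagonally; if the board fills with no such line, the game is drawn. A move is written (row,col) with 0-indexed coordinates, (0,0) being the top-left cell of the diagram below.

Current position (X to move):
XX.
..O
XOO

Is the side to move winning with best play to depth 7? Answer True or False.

X winning at [XX./..O/XOO]: True

p1 X@[XX./..O/XOO]: (0,2)[XXX/..O/XOO]+1* (1,0)[XX./X.O/XOO]+1 (1,1)[XX./.XO/XOO]-1
p2 O@[XXX/..O/XOO] terminal -1; root [XX./..O/XOO] d7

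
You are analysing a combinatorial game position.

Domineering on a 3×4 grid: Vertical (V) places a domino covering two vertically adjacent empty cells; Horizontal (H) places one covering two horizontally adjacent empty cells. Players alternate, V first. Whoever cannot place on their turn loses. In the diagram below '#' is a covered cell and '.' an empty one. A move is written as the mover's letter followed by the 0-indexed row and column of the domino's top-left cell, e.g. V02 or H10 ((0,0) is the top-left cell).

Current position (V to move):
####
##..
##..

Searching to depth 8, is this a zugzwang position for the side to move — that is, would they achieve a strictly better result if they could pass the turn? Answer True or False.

zugzwang(####/##../##.., V) = False

p1 V@[####/##../##..]: V12[####/###./###.]+1* V13[####/##.#/##.#]+1
p2 H@[####/###./###.] terminal -1; root [####/##../##..] d8
pass branch (H moves first from the same position):
  | p1 H@[####/##../##..]: H12[####/####/##..]+1* H22[####/##../####]+1
  | p2 V@[####/####/##..] terminal -1; root [####/##../##..] d8
V moving scores +1; V passing scores -1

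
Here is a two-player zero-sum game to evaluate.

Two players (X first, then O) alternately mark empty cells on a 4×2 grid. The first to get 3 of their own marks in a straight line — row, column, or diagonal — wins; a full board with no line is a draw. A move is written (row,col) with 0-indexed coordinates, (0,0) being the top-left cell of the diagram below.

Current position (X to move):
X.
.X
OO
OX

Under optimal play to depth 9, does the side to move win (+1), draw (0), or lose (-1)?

ply 1, X at X./.X/OO/OX | (0,1)=-1→XX/.X/OO/OX; (1,0)=+0→X./XX/OO/OX*
ply 2, O at X./XX/OO/OX | (0,1)=+0→XO/XX/OO/OX*
ply 3: XO/XX/OO/OX is terminal +0 (X); from X./.X/OO/OX depth 9

value(X./.X/OO/OX, X) = 0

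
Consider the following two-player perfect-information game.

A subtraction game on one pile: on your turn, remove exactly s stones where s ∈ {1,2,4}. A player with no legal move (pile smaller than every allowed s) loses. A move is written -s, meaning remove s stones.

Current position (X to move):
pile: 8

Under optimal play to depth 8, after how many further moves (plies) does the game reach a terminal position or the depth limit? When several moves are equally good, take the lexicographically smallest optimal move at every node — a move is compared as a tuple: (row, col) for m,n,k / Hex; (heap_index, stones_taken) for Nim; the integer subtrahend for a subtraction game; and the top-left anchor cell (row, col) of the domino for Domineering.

PV length from [8]: 5 plies

ply 1, X at 8 | -1=-1→7; -2=+1→6*; -4=-1→4
ply 2, O at 6 | -1=-1→5*; -2=-1→4; -4=-1→2
ply 3, X at 5 | -1=-1→4; -2=+1→3*; -4=-1→1
ply 4, O at 3 | -1=-1→2*; -2=-1→1
ply 5, X at 2 | -1=-1→1; -2=+1→0*
ply 6: 0 is terminal -1 (O); from 8 depth 8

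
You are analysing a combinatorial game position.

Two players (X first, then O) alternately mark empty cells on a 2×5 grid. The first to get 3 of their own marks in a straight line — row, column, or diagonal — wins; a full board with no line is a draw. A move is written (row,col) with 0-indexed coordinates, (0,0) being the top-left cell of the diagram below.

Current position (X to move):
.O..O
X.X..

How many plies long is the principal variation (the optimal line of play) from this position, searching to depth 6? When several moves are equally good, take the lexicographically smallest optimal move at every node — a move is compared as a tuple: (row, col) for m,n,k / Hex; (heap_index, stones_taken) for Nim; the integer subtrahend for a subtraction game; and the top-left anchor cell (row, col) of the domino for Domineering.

PV length from [.O..O/X.X..]: 1 ply

[.O..O/X.X..] X move#1: (0,0):+0/XO..O/X.X.., (0,2):+0/.OX.O/X.X.., (0,3):+0/.O.XO/X.X.., (1,1):+1/.O..O/XXX..*, (1,3):+1/.O..O/X.XX., (1,4):+1/.O..O/X.X.X
[.O..O/XXX..] end (terminal -1, O#2); searched .O..O/X.X.. to 6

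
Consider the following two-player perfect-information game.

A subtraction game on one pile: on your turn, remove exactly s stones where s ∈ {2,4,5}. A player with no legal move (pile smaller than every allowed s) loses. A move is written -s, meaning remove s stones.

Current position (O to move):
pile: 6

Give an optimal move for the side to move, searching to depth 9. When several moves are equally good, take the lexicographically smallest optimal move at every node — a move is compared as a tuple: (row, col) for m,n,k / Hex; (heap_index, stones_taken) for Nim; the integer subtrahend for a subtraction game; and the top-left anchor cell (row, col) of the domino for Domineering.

p1 O@[6]: -2[4]-1 -4[2]-1 -5[1]+1*
p2 X@[1] terminal -1; root [6] d9

O's best at [6]: -5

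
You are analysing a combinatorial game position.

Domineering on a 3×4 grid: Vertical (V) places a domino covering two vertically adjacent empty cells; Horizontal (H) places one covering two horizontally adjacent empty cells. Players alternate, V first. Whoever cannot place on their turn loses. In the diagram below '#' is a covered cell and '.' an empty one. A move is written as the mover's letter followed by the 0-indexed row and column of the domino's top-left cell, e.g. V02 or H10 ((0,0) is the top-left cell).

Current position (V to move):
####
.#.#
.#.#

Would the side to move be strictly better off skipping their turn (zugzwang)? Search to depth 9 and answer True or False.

zugzwang(####/.#.#/.#.#, V) = False

ply 1, V at ####/.#.#/.#.# | V10=+1→####/##.#/##.#*; V12=+1→####/.###/.###
ply 2: ####/##.#/##.# is terminal -1 (H); from ####/.#.#/.#.# depth 9
pass branch (H moves first from the same position):
  | ply 1: ####/.#.#/.#.# is terminal -1 (H); from ####/.#.#/.#.# depth 9
V moving scores +1; V passing scores +1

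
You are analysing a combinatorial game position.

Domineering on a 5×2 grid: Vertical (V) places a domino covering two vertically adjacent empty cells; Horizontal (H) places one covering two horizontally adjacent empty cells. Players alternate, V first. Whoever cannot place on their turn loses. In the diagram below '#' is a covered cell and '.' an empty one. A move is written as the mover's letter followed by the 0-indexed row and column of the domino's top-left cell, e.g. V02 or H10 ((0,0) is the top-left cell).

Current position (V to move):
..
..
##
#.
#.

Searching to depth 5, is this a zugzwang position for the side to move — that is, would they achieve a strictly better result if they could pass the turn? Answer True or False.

[../../##/#./#.] V move#1: V00:+1/#./#./##/#./#.*, V01:+1/.#/.#/##/#./#., V31:-1/../../##/##/##
[#./#./##/#./#.] end (terminal -1, H#2); searched ../../##/#./#. to 5
pass branch (H moves first from the same position):
  | [../../##/#./#.] H move#1: H00:+1/##/../##/#./#.*, H10:+1/../##/##/#./#.
  | [##/../##/#./#.] V move#2: V31:-1/##/../##/##/##*
  | [##/../##/##/##] H move#3: H10:+1/##/##/##/##/##*
  | [##/##/##/##/##] end (terminal -1, V#4); searched ../../##/#./#. to 5
V moving scores +1; V passing scores -1

zugzwang(../../##/#./#., V) = False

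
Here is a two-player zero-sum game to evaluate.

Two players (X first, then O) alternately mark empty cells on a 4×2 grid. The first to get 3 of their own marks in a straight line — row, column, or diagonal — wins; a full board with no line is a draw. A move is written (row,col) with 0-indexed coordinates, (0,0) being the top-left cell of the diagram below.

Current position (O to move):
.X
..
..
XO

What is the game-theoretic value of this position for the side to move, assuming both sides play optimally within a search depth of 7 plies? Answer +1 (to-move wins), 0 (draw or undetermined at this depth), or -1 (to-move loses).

value(.X/../../XO, O) = 0

ply 1, O at .X/../../XO | (0,0)=+0→OX/../../XO*; (1,0)=+0→.X/O./../XO; (1,1)=+0→.X/.O/../XO; (2,0)=+0→.X/../O./XO; (2,1)=+0→.X/../.O/XO
ply 2, X at OX/../../XO | (1,0)=+0→OX/X./../XO*; (1,1)=+0→OX/.X/../XO; (2,0)=+0→OX/../X./XO; (2,1)=+0→OX/../.X/XO
ply 3, O at OX/X./../XO | (1,1)=-1→OX/XO/../XO; (2,0)=+0→OX/X./O./XO*; (2,1)=-1→OX/X./.O/XO
ply 4, X at OX/X./O./XO | (1,1)=+0→OX/XX/O./XO*; (2,1)=+0→OX/X./OX/XO
ply 5, O at OX/XX/O./XO | (2,1)=+0→OX/XX/OO/XO*
ply 6: OX/XX/OO/XO is terminal +0 (X); from .X/../../XO depth 7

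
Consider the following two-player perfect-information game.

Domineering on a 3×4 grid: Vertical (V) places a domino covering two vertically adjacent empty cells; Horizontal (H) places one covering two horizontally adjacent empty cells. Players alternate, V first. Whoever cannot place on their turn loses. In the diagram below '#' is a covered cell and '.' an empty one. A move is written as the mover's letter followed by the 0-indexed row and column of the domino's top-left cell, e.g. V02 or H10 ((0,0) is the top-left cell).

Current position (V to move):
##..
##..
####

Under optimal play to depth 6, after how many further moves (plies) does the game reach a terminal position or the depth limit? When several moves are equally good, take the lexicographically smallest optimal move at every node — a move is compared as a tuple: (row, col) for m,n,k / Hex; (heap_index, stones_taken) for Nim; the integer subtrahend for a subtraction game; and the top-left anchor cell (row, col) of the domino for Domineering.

[##../##../####] V move#1: V02:+1/###./###./####*, V03:+1/##.#/##.#/####
[###./###./####] end (terminal -1, H#2); searched ##../##../#### to 6

PV length from [##../##../####]: 1 ply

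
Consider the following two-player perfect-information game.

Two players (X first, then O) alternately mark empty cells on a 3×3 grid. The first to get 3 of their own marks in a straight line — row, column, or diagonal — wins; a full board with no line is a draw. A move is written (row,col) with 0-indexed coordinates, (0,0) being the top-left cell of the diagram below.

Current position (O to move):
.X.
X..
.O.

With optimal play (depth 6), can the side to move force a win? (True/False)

O winning at [.X./X../.O.]: False

[.X./X../.O.] O move#1: (0,0):+0/OX./X../.O.*, (0,2):+0/.XO/X../.O., (1,1):-1/.X./XO./.O., (1,2):-1/.X./X.O/.O., (2,0):-1/.X./X../OO., (2,2):-1/.X./X../.OO
[OX./X../.O.] X move#2: (0,2):-1/OXX/X../.O., (1,1):+0/OX./XX./.O.*, (1,2):+0/OX./X.X/.O., (2,0):+0/OX./X../XO., (2,2):+0/OX./X../.OX
[OX./XX./.O.] O move#3: (0,2):-1/OXO/XX./.O., (1,2):+0/OX./XXO/.O.*, (2,0):-1/OX./XX./OO., (2,2):-1/OX./XX./.OO
[OX./XXO/.O.] X move#4: (0,2):+0/OXX/XXO/.O.*, (2,0):+0/OX./XXO/XO., (2,2):+0/OX./XXO/.OX
[OXX/XXO/.O.] O move#5: (2,0):+0/OXX/XXO/OO.*, (2,2):-1/OXX/XXO/.OO
[OXX/XXO/OO.] X move#6: (2,2):+0/OXX/XXO/OOX*
[OXX/XXO/OOX] end (terminal +0, O#7); searched .X./X../.O. to 6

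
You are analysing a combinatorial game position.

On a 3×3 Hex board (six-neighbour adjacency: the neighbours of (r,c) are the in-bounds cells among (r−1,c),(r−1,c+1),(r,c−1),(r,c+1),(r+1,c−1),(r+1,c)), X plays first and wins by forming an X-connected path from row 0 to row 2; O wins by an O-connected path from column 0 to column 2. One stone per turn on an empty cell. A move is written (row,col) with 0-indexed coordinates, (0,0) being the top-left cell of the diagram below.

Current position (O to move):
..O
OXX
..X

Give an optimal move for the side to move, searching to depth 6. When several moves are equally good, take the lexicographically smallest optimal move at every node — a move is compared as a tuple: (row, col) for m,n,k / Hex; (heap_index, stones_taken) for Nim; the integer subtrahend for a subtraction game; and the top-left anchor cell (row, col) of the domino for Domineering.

p1 O@[..O/OXX/..X]: (0,0)[O.O/OXX/..X]-1 (0,1)[.OO/OXX/..X]+1* (2,0)[..O/OXX/O.X]-1 (2,1)[..O/OXX/.OX]-1
p2 X@[.OO/OXX/..X] terminal -1; root [..O/OXX/..X] d6

O's best at [..O/OXX/..X]: (0,1)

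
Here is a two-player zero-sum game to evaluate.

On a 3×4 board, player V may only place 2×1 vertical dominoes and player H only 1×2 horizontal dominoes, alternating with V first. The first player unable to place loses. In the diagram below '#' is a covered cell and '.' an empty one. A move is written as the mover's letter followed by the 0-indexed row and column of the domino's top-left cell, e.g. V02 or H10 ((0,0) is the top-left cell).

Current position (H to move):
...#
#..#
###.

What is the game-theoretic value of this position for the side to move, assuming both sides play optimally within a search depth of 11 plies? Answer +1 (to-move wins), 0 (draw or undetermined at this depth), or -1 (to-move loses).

value(...#/#..#/###., H) = +1

p1 H@[...#/#..#/###.]: H00[##.#/#..#/###.]-1 H01[.###/#..#/###.]+1* H11[...#/####/###.]+1
p2 V@[.###/#..#/###.] terminal -1; root [...#/#..#/###.] d11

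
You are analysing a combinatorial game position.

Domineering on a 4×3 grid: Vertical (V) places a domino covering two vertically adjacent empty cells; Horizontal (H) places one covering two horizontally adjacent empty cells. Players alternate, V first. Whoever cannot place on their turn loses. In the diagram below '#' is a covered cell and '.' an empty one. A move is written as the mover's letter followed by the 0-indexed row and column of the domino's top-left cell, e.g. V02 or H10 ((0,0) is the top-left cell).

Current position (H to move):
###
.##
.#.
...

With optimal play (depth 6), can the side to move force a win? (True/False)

[###/.##/.#./...] H move#1: H30:-1/###/.##/.#./##.*, H31:-1/###/.##/.#./.##
[###/.##/.#./##.] V move#2: V10:+1/###/###/##./##.*, V22:+1/###/.##/.##/###
[###/###/##./##.] end (terminal -1, H#3); searched ###/.##/.#./... to 6

H winning at [###/.##/.#./...]: False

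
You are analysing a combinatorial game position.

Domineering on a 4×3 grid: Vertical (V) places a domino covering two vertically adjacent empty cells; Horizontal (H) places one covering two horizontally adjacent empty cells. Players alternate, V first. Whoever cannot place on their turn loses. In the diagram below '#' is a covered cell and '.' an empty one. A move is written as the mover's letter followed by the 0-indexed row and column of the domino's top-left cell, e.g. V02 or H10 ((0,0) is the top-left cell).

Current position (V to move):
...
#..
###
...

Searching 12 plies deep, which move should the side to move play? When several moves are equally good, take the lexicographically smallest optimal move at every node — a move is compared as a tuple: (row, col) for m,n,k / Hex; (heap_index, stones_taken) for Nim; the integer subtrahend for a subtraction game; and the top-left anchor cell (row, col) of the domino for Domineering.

p1 V@[.../#../###/...]: V01[.#./##./###/...]+1* V02[..#/#.#/###/...]-1
p2 H@[.#./##./###/...]: H30[.#./##./###/##.]-1* H31[.#./##./###/.##]-1
p3 V@[.#./##./###/##.]: V02[.##/###/###/##.]+1*
p4 H@[.##/###/###/##.] terminal -1; root [.../#../###/...] d12

V's best at [.../#../###/...]: V01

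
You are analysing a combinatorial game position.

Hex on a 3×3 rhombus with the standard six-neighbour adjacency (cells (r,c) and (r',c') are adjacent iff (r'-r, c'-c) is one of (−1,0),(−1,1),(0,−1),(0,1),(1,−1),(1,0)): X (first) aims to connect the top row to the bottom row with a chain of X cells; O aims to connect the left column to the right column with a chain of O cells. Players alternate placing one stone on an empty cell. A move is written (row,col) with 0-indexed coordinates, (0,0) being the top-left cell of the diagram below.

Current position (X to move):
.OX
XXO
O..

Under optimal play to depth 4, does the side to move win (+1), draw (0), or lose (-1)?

ply 1, X at .OX/XXO/O.. | (0,0)=-1→XOX/XXO/O..; (2,1)=+1→.OX/XXO/OX.*; (2,2)=-1→.OX/XXO/O.X
ply 2: .OX/XXO/OX. is terminal -1 (O); from .OX/XXO/O.. depth 4

value(.OX/XXO/O.., X) = +1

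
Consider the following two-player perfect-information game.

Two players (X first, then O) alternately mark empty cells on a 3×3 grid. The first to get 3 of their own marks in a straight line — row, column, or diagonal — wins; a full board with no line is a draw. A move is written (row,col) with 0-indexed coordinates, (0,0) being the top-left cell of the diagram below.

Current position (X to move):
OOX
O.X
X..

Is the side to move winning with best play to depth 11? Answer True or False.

X winning at [OOX/O.X/X..]: True

[OOX/O.X/X..] X move#1: (1,1):+1/OOX/OXX/X..*, (2,1):+1/OOX/O.X/XX., (2,2):+1/OOX/O.X/X.X
[OOX/OXX/X..] end (terminal -1, O#2); searched OOX/O.X/X.. to 11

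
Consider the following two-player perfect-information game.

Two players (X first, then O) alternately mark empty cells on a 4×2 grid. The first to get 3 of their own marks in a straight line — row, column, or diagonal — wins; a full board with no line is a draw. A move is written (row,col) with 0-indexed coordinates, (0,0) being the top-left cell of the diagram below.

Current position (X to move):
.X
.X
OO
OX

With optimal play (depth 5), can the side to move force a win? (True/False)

X winning at [.X/.X/OO/OX]: False

[.X/.X/OO/OX] X move#1: (0,0):-1/XX/.X/OO/OX, (1,0):+0/.X/XX/OO/OX*
[.X/XX/OO/OX] O move#2: (0,0):+0/OX/XX/OO/OX*
[OX/XX/OO/OX] end (terminal +0, X#3); searched .X/.X/OO/OX to 5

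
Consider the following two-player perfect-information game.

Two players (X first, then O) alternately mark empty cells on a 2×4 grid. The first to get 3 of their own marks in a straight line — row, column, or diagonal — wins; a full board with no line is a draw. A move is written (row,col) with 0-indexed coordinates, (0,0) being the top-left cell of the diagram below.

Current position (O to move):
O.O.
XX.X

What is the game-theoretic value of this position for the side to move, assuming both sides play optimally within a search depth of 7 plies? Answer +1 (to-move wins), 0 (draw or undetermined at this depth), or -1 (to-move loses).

value(O.O./XX.X, O) = +1

ply 1, O at O.O./XX.X | (0,1)=+1→OOO./XX.X*; (0,3)=-1→O.OO/XX.X; (1,2)=+0→O.O./XXOX
ply 2: OOO./XX.X is terminal -1 (X); from O.O./XX.X depth 7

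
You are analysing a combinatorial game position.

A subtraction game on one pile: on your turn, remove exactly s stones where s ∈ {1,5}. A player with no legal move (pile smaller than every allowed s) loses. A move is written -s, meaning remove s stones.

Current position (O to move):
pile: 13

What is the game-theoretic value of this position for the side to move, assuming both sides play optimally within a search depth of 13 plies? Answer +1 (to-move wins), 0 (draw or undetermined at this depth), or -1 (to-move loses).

p1 O@[13]: -1[12]+1* -5[8]+1
p2 X@[12]: -1[11]-1* -5[7]-1
p3 O@[11]: -1[10]+1* -5[6]+1
p4 X@[10]: -1[9]-1* -5[5]-1
p5 O@[9]: -1[8]+1* -5[4]+1
p6 X@[8]: -1[7]-1* -5[3]-1
p7 O@[7]: -1[6]+1* -5[2]+1
p8 X@[6]: -1[5]-1* -5[1]-1
p9 O@[5]: -1[4]+1* -5[0]+1
p10 X@[4]: -1[3]-1*
p11 O@[3]: -1[2]+1*
p12 X@[2]: -1[1]-1*
p13 O@[1]: -1[0]+1*
p14 X@[0] terminal -1; root [13] d13

value(13, O) = +1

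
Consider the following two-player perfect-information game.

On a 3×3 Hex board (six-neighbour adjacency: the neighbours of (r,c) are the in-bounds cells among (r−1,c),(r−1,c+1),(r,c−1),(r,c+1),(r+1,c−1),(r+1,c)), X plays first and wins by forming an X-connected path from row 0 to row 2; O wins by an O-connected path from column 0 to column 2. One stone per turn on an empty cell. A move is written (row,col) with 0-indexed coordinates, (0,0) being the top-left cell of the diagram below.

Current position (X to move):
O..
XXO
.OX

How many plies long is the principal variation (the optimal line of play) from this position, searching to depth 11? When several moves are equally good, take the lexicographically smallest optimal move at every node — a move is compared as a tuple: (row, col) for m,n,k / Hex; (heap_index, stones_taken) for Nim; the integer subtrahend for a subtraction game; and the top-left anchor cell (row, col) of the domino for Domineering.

PV length from [O../XXO/.OX]: 3 plies

p1 X@[O../XXO/.OX]: (0,1)[OX./XXO/.OX]-1 (0,2)[O.X/XXO/.OX]-1 (2,0)[O../XXO/XOX]+1*
p2 O@[O../XXO/XOX]: (0,1)[OO./XXO/XOX]-1* (0,2)[O.O/XXO/XOX]-1
p3 X@[OO./XXO/XOX]: (0,2)[OOX/XXO/XOX]+1*
p4 O@[OOX/XXO/XOX] terminal -1; root [O../XXO/.OX] d11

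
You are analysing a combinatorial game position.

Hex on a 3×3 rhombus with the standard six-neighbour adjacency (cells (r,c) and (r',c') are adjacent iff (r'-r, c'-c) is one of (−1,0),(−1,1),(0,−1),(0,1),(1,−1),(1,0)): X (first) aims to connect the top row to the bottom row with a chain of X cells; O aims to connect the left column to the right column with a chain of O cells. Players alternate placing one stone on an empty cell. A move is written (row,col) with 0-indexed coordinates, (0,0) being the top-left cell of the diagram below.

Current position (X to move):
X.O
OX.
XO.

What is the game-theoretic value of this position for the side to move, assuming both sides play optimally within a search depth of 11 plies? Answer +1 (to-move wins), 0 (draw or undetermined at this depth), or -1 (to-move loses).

ply 1, X at X.O/OX./XO. | (0,1)=+1→XXO/OX./XO.*; (1,2)=-1→X.O/OXX/XO.; (2,2)=-1→X.O/OX./XOX
ply 2: XXO/OX./XO. is terminal -1 (O); from X.O/OX./XO. depth 11

value(X.O/OX./XO., X) = +1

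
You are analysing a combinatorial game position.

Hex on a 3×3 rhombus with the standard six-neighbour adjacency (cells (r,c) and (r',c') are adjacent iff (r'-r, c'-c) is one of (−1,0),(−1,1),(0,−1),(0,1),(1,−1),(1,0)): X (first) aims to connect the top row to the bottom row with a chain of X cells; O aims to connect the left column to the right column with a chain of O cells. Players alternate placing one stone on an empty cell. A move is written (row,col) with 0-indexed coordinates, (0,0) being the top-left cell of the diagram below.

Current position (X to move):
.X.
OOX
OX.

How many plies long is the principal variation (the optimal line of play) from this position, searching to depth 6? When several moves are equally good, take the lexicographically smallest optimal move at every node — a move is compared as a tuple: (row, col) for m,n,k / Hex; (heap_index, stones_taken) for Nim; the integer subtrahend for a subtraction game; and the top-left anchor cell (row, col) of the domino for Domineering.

PV length from [.X./OOX/OX.]: 1 ply

[.X./OOX/OX.] X move#1: (0,0):-1/XX./OOX/OX., (0,2):+1/.XX/OOX/OX.*, (2,2):-1/.X./OOX/OXX
[.XX/OOX/OX.] end (terminal -1, O#2); searched .X./OOX/OX. to 6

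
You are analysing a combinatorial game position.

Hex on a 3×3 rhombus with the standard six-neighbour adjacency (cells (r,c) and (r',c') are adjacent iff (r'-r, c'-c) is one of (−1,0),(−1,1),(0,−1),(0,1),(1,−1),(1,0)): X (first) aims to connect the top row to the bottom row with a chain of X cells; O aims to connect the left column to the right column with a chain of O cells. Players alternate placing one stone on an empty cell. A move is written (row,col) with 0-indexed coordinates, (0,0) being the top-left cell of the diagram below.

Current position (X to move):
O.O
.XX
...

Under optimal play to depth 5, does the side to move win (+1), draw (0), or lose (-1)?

value(O.O/.XX/..., X) = +1

ply 1, X at O.O/.XX/... | (0,1)=+1→OXO/.XX/...*; (1,0)=-1→O.O/XXX/...; (2,0)=-1→O.O/.XX/X..; (2,1)=-1→O.O/.XX/.X.; (2,2)=-1→O.O/.XX/..X
ply 2, O at OXO/.XX/... | (1,0)=-1→OXO/OXX/...*; (2,0)=-1→OXO/.XX/O..; (2,1)=-1→OXO/.XX/.O.; (2,2)=-1→OXO/.XX/..O
ply 3, X at OXO/OXX/... | (2,0)=+1→OXO/OXX/X..*; (2,1)=+1→OXO/OXX/.X.; (2,2)=+1→OXO/OXX/..X
ply 4: OXO/OXX/X.. is terminal -1 (O); from O.O/.XX/... depth 5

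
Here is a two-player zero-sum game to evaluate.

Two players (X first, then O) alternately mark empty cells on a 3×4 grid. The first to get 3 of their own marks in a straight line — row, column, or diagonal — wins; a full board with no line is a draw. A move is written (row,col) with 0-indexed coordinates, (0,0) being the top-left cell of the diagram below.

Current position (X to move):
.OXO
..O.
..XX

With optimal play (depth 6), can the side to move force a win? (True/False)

p1 X@[.OXO/..O./..XX]: (0,0)[XOXO/..O./..XX]-1 (1,0)[.OXO/X.O./..XX]-1 (1,1)[.OXO/.XO./..XX]-1 (1,3)[.OXO/..OX/..XX]-1 (2,0)[.OXO/..O./X.XX]-1 (2,1)[.OXO/..O./.XXX]+1*
p2 O@[.OXO/..O./.XXX] terminal -1; root [.OXO/..O./..XX] d6

X winning at [.OXO/..O./..XX]: True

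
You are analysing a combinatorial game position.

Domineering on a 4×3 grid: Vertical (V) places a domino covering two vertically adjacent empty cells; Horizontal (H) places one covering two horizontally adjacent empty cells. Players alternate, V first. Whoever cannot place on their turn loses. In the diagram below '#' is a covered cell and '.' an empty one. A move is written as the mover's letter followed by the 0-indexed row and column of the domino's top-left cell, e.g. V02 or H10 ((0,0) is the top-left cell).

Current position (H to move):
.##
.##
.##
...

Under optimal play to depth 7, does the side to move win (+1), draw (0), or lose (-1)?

ply 1, H at .##/.##/.##/... | H30=-1→.##/.##/.##/##.*; H31=-1→.##/.##/.##/.##
ply 2, V at .##/.##/.##/##. | V00=+1→###/###/.##/##.*; V10=+1→.##/###/###/##.
ply 3: ###/###/.##/##. is terminal -1 (H); from .##/.##/.##/... depth 7

value(.##/.##/.##/..., H) = -1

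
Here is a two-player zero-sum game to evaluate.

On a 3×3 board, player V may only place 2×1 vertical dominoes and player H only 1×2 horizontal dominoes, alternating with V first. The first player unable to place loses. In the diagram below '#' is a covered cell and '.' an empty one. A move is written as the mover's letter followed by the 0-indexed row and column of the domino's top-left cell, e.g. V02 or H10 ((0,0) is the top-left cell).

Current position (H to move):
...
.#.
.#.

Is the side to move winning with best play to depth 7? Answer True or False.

H winning at [.../.#./.#.]: False

p1 H@[.../.#./.#.]: H00[##./.#./.#.]-1* H01[.##/.#./.#.]-1
p2 V@[##./.#./.#.]: V02[###/.##/.#.]+1* V10[##./##./##.]+1 V12[##./.##/.##]+1
p3 H@[###/.##/.#.] terminal -1; root [.../.#./.#.] d7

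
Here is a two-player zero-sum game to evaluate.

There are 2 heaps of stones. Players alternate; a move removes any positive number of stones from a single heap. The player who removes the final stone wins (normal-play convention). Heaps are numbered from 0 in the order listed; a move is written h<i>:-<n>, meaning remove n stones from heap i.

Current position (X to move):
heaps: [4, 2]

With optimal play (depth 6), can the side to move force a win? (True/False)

p1 X@[(4,2)]: h0:-1[(3,2)]-1 h0:-2[(2,2)]+1* h0:-3[(1,2)]-1 h0:-4[(0,2)]-1 h1:-1[(4,1)]-1 h1:-2[(4,0)]-1
p2 O@[(2,2)]: h0:-1[(1,2)]-1* h0:-2[(0,2)]-1 h1:-1[(2,1)]-1 h1:-2[(2,0)]-1
p3 X@[(1,2)]: h0:-1[(0,2)]-1 h1:-1[(1,1)]+1* h1:-2[(1,0)]-1
p4 O@[(1,1)]: h0:-1[(0,1)]-1* h1:-1[(1,0)]-1
p5 X@[(0,1)]: h1:-1[(0,0)]+1*
p6 O@[(0,0)] terminal -1; root [(4,2)] d6

X winning at [(4,2)]: True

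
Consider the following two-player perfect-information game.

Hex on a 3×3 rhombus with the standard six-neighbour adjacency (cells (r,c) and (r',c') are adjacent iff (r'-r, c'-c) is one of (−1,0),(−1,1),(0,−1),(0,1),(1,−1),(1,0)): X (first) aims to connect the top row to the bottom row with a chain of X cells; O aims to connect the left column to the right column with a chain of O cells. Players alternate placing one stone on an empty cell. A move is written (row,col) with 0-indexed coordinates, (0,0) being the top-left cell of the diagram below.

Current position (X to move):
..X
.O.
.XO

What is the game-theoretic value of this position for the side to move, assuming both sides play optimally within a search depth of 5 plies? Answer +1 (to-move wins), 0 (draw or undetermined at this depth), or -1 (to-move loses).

p1 X@[..X/.O./.XO]: (0,0)[X.X/.O./.XO]-1 (0,1)[.XX/.O./.XO]-1 (1,0)[..X/XO./.XO]+1* (1,2)[..X/.OX/.XO]+1 (2,0)[..X/.O./XXO]+1
p2 O@[..X/XO./.XO]: (0,0)[O.X/XO./.XO]-1* (0,1)[.OX/XO./.XO]-1 (1,2)[..X/XOO/.XO]-1 (2,0)[..X/XO./OXO]-1
p3 X@[O.X/XO./.XO]: (0,1)[OXX/XO./.XO]+1* (1,2)[O.X/XOX/.XO]+1 (2,0)[O.X/XO./XXO]+1
p4 O@[OXX/XO./.XO]: (1,2)[OXX/XOO/.XO]-1* (2,0)[OXX/XO./OXO]-1
p5 X@[OXX/XOO/.XO]: (2,0)[OXX/XOO/XXO]+1*
p6 O@[OXX/XOO/XXO] terminal -1; root [..X/.O./.XO] d5

value(..X/.O./.XO, X) = +1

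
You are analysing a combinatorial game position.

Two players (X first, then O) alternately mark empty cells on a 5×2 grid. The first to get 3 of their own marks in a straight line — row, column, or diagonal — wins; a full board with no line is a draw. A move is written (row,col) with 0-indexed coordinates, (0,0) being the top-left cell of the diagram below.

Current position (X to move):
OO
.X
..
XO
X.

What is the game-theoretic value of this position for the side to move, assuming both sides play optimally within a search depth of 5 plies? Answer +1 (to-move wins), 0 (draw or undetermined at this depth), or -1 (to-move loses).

p1 X@[OO/.X/../XO/X.]: (1,0)[OO/XX/../XO/X.]+0 (2,0)[OO/.X/X./XO/X.]+1* (2,1)[OO/.X/.X/XO/X.]+0 (4,1)[OO/.X/../XO/XX]+0
p2 O@[OO/.X/X./XO/X.] terminal -1; root [OO/.X/../XO/X.] d5

value(OO/.X/../XO/X., X) = +1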